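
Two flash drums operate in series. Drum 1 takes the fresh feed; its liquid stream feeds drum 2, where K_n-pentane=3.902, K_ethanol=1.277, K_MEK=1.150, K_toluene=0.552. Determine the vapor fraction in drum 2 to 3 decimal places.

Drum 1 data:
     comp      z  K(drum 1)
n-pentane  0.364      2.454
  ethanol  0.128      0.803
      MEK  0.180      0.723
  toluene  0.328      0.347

V/F (drum 2) = 0.747

Drum 1:
Iterate (Newton) starting at ψ₁ = 0.63:
  ψ₁ = 0.630: g = -0.1768, g' = -0.640 → ψ₁ = 0.354
  ψ₁ = 0.354: g = -0.0114, g' = -0.595 → ψ₁ = 0.335
Converged at ψ₁ = 0.335.
Drum-1 compositions:
  n-pentane: x = 0.245, y = 0.601
  ethanol: x = 0.137, y = 0.110
  MEK: x = 0.198, y = 0.143
  toluene: x = 0.420, y = 0.146
Drum-2 feed = drum-1 liquid: z₂ = (0.2449, 0.1370, 0.1984, 0.4197).
Drum 2:
Material balance + equilibrium reduce to Σ zᵢ(Kᵢ−1)/(1+ψ₂(Kᵢ−1)) = 0.
g(0) = ΣzᵢKᵢ − 1 = 0.590 and g(1) = 1 − Σzᵢ/Kᵢ = -0.103, so a root lies in (0, 1).
Newton–Raphson from ψ₂ = 0.48:
  ψ₂ = 0.480: g = 0.1187, g' = -0.509 → ψ₂ = 0.713
  ψ₂ = 0.713: g = 0.0137, g' = -0.412 → ψ₂ = 0.747
Converged at ψ₂ = 0.747.
  n-pentane: x = 0.077, y = 0.302
  ethanol: x = 0.114, y = 0.145
  MEK: x = 0.178, y = 0.205
  toluene: x = 0.631, y = 0.348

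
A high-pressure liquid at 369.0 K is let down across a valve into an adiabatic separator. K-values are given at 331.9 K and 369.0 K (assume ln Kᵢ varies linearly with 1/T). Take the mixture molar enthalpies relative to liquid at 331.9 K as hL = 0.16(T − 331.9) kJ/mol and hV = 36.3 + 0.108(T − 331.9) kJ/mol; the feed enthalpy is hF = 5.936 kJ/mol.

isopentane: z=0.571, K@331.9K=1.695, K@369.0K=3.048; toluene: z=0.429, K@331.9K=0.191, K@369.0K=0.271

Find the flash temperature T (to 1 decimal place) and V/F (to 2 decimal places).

Adiabatic flash: solve Rachford–Rice at each trial T, then check hF = ψ·hV(T) + (1−ψ)·hL(T).
  T = 331.9 K: K = (1.695, 0.191), RR gives ψ = 0.089, H_out = 3.214 kJ/mol
  T = 369.0 K: K = (3.048, 0.271), RR gives ψ = 0.574, H_out = 25.658 kJ/mol
  T = 350.4 K: K = (2.307, 0.230), RR gives ψ = 0.413, H_out = 17.547 kJ/mol
  T = 341.1 K: K = (1.984, 0.210), RR gives ψ = 0.287, H_out = 11.739 kJ/mol
  T = 336.5 K: K = (1.836, 0.200), RR gives ψ = 0.201, H_out = 7.974 kJ/mol
  T = 334.2 K: K = (1.764, 0.196), RR gives ψ = 0.149, H_out = 5.748 kJ/mol
Linear interpolation between T = 334.2 (H_out = 5.748) and T = 336.5 (H_out = 7.974) on hF = 5.936 gives T ≈ 334.4 K, at which ψ = 0.15.

T = 334.4 K, V/F = 0.15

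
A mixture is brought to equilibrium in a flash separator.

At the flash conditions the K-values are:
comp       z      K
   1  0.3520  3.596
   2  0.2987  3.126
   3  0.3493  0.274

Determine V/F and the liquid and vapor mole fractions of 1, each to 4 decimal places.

V/F = 0.7486, x_1 = 0.1196, y_1 = 0.4300

Iterate (Newton) starting at V/F = 0.55:
  V/F = 0.5500: g = 0.24696, g' = -1.1996 → V/F = 0.7559
  V/F = 0.7559: g = -0.00993, g' = -1.3732 → V/F = 0.7486
Converged at V/F = 0.7486.
Compositions from xᵢ = zᵢ/(1+V/F(Kᵢ−1)), yᵢ = Kᵢxᵢ:
  1: x = 0.1196, y = 0.4300
  2: x = 0.1153, y = 0.3603
  3: x = 0.7651, y = 0.2097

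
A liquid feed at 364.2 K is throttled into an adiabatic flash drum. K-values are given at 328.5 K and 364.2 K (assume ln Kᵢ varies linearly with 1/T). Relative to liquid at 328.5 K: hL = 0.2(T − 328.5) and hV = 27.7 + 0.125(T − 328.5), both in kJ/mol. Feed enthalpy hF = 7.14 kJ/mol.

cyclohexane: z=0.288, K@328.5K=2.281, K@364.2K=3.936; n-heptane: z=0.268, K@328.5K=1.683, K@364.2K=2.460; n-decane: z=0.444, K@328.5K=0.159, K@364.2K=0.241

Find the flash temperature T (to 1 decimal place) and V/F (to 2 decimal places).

Adiabatic flash: solve Rachford–Rice at each trial T, then check hF = ψ·hV(T) + (1−ψ)·hL(T).
  T = 328.5 K: K = (2.281, 1.683, 0.159), RR gives ψ = 0.207, H_out = 5.729 kJ/mol
  T = 364.2 K: K = (3.936, 2.460, 0.241), RR gives ψ = 0.520, H_out = 20.159 kJ/mol
  T = 346.4 K: K = (3.041, 2.056, 0.198), RR gives ψ = 0.398, H_out = 14.082 kJ/mol
  T = 337.4 K: K = (2.642, 1.864, 0.178), RR gives ψ = 0.316, H_out = 10.323 kJ/mol
  T = 332.9 K: K = (2.455, 1.771, 0.168), RR gives ψ = 0.265, H_out = 8.143 kJ/mol
  T = 330.7 K: K = (2.367, 1.727, 0.164), RR gives ψ = 0.237, H_out = 6.976 kJ/mol
Linear interpolation between T = 330.7 (H_out = 6.976) and T = 332.9 (H_out = 8.143) on hF = 7.14 gives T ≈ 331.0 K, at which ψ = 0.24.

T = 331.0 K, V/F = 0.24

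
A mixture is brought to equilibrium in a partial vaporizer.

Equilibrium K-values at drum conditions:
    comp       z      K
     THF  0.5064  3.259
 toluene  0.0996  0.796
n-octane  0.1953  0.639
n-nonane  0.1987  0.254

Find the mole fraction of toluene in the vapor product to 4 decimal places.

Newton–Raphson from β = 0.5:
  β = 0.5000: g = 0.19213, g' = -0.8942 → β = 0.7149
  β = 0.7149: g = 0.00106, g' = -0.9375 → β = 0.7160
Converged at β = 0.7160.
Compositions from xᵢ = zᵢ/(1+β(Kᵢ−1)), yᵢ = Kᵢxᵢ:
  THF: x = 0.1935, y = 0.6305
  toluene: x = 0.1166, y = 0.0928
  n-octane: x = 0.2634, y = 0.1683
  n-nonane: x = 0.4265, y = 0.1083

y_toluene = 0.0928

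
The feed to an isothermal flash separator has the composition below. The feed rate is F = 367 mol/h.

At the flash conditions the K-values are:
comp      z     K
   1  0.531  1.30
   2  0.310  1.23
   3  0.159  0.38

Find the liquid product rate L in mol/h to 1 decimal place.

L = 82.6 mol/h

Let β = V/F and solve Σ zᵢ(Kᵢ−1)/(1+β(Kᵢ−1)) = 0.
g(0) = ΣzᵢKᵢ − 1 = 0.132 and g(1) = 1 − Σzᵢ/Kᵢ = -0.079, so a root lies in (0, 1).
Iterate (Newton) starting at β = 0.5:
  β = 0.500: g = 0.0596, g' = -0.178 → β = 0.835
  β = 0.835: g = -0.0173, g' = -0.305 → β = 0.779
  β = 0.779: g = -0.0010, g' = -0.272 → β = 0.775
Converged at β = 0.775.
Then V = β·F = 0.7750·367 = 284.4 mol/h and L = F − V = 82.6 mol/h.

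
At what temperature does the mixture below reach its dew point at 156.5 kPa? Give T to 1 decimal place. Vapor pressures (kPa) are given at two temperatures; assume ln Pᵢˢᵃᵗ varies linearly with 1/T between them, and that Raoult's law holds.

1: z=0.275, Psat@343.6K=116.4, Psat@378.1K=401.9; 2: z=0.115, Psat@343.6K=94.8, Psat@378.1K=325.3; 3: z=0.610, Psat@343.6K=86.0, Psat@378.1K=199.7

T = 361.1 K

Dew-point temperature: Σzᵢ·P/Pᵢˢᵃᵗ(T) = 1. Interpolate ln Pᵢˢᵃᵗ = aᵢ + bᵢ/T.
  T = 343.6 K: ΣzᵢP/Pᵢˢᵃᵗ = 1.6696
  T = 378.1 K: ΣzᵢP/Pᵢˢᵃᵗ = 0.6405
  T = 360.9 K: ΣzᵢP/Pᵢˢᵃᵗ = 1.0052
  T = 369.5 K: ΣzᵢP/Pᵢˢᵃᵗ = 0.7975
  T = 365.2 K: ΣzᵢP/Pᵢˢᵃᵗ = 0.8939
  T = 363.0 K: ΣzᵢP/Pᵢˢᵃᵗ = 0.9489
Interpolating between 360.9 K and 363.0 K gives T ≈ 361.1 K.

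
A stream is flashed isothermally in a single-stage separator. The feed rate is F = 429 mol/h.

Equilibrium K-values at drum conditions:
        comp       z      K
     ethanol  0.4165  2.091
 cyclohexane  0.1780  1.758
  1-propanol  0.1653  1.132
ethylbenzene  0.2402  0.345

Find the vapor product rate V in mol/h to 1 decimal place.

Rachford–Rice: g(ψ) = Σ zᵢ(Kᵢ−1)/(1+ψ(Kᵢ−1)) = 0.
Check two-phase: ΣzᵢKᵢ = 1.4538 > 1 and Σzᵢ/Kᵢ = 1.1427 > 1, so g(0) = 0.4538 > 0 and g(1) = -0.1427 < 0.
Iterate (Newton) starting at ψ = 0.5:
  ψ = 0.5000: g = 0.17838, g' = -0.4917 → ψ = 0.8628
  ψ = 0.8628: g = -0.02653, g' = -0.7161 → ψ = 0.8257
  ψ = 0.8257: g = -0.00094, g' = -0.6670 → ψ = 0.8243
Converged at ψ = 0.8243.
Then V = ψ·F = 0.8243·429 = 353.6 mol/h and L = F − V = 75.4 mol/h.

V = 353.6 mol/h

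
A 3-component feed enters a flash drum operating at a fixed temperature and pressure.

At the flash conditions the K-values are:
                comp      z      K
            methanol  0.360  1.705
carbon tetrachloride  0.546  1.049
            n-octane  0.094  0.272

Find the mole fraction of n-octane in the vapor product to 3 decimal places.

Let ψ = V/F and solve Σ zᵢ(Kᵢ−1)/(1+ψ(Kᵢ−1)) = 0.
Check two-phase: ΣzᵢKᵢ = 1.212 > 1 and Σzᵢ/Kᵢ = 1.077 > 1, so g(0) = 0.212 > 0 and g(1) = -0.077 < 0.
Newton iteration, ψ⁰ = 0.5:
  ψ = 0.500: g = 0.1062, g' = -0.222 → ψ = 0.978
  ψ = 0.978: g = -0.0617, g' = -0.664 → ψ = 0.885
  ψ = 0.885: g = -0.0104, g' = -0.462 → ψ = 0.862
Converged at ψ = 0.862.
Compositions from xᵢ = zᵢ/(1+ψ(Kᵢ−1)), yᵢ = Kᵢxᵢ:
  methanol: x = 0.224, y = 0.382
  carbon tetrachloride: x = 0.524, y = 0.550
  n-octane: x = 0.252, y = 0.069

y_n-octane = 0.069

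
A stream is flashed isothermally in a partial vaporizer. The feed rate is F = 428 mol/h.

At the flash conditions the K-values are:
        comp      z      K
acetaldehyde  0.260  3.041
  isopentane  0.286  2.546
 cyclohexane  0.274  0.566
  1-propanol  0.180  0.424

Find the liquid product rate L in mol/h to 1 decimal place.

Rachford–Rice: g(V/F) = Σ zᵢ(Kᵢ−1)/(1+V/F(Kᵢ−1)) = 0.
g(0) = ΣzᵢKᵢ − 1 = 0.750 and g(1) = 1 − Σzᵢ/Kᵢ = -0.106, so a root lies in (0, 1).
Newton–Raphson from V/F = 0.5:
  V/F = 0.500: g = 0.2145, g' = -0.685 → V/F = 0.813
  V/F = 0.813: g = 0.0165, g' = -0.622 → V/F = 0.840
Converged at V/F = 0.840.
Then V = V/F·F = 0.8398·428 = 359.4 mol/h and L = F − V = 68.6 mol/h.

L = 68.6 mol/h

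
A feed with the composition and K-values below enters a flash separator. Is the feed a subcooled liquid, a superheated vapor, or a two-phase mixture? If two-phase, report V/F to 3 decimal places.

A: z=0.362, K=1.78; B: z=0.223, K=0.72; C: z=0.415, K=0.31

subcooled liquid

ΣzᵢKᵢ = 0.934; Σzᵢ/Kᵢ = 1.852.
Since ΣzᵢKᵢ < 1 the mixture is below its bubble point — single liquid phase.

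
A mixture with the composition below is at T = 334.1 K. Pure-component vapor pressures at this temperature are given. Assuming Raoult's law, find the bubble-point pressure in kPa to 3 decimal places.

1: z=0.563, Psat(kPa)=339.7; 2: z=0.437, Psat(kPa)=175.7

Pbub = 268.032 kPa

At the bubble point ψ → 0, so ΣzᵢKᵢ = 1 with Kᵢ = Pᵢˢᵃᵗ/P ⇒ P = ΣzᵢPᵢˢᵃᵗ.
P = 0.563·339.7 + 0.437·175.7 = 268.032 kPa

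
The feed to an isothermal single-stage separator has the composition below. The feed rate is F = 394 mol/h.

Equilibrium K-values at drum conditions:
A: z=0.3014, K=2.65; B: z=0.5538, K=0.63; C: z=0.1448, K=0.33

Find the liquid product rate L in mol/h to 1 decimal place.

L = 289.0 mol/h

Rachford–Rice: g(V/F) = Σ zᵢ(Kᵢ−1)/(1+V/F(Kᵢ−1)) = 0.
Check two-phase: ΣzᵢKᵢ = 1.1954 > 1 and Σzᵢ/Kᵢ = 1.4316 > 1, so g(0) = 0.1954 > 0 and g(1) = -0.4316 < 0.
Iterate (Newton) starting at V/F = 0.5:
  V/F = 0.5000: g = -0.12481, g' = -0.5075 → V/F = 0.2541
  V/F = 0.2541: g = 0.00733, g' = -0.5942 → V/F = 0.2664
  V/F = 0.2664: g = 0.00005, g' = -0.5856 → V/F = 0.2665
Converged at V/F = 0.2665.
Then V = V/F·F = 0.2665·394 = 105.0 mol/h and L = F − V = 289.0 mol/h.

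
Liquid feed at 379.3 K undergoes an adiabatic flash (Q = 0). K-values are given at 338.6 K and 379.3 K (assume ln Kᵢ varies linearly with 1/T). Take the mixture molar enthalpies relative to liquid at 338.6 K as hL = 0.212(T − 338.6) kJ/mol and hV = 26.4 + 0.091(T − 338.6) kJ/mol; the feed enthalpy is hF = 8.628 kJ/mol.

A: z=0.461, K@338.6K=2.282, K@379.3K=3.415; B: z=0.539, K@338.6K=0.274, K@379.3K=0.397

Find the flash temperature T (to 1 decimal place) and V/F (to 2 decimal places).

T = 345.3 K, V/F = 0.28

Adiabatic flash: solve Rachford–Rice at each trial T, then check hF = ψ·hV(T) + (1−ψ)·hL(T).
  T = 338.6 K: K = (2.282, 0.274), RR gives ψ = 0.215, H_out = 5.664 kJ/mol
  T = 379.3 K: K = (3.415, 0.397), RR gives ψ = 0.541, H_out = 20.253 kJ/mol
  T = 359.0 K: K = (2.825, 0.333), RR gives ψ = 0.396, H_out = 13.809 kJ/mol
  T = 348.8 K: K = (2.547, 0.303), RR gives ψ = 0.313, H_out = 10.042 kJ/mol
  T = 343.7 K: K = (2.413, 0.288), RR gives ψ = 0.266, H_out = 7.948 kJ/mol
  T = 346.2 K: K = (2.478, 0.296), RR gives ψ = 0.290, H_out = 8.996 kJ/mol
  T = 344.9 K: K = (2.444, 0.292), RR gives ψ = 0.278, H_out = 8.457 kJ/mol
Linear interpolation between T = 344.9 (H_out = 8.457) and T = 346.2 (H_out = 8.996) on hF = 8.628 gives T ≈ 345.3 K, at which ψ = 0.28.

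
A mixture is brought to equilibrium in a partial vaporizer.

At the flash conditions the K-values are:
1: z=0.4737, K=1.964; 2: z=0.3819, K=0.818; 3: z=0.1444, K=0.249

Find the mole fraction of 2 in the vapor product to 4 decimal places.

Rachford–Rice: g(β) = Σ zᵢ(Kᵢ−1)/(1+β(Kᵢ−1)) = 0.
g(0) = ΣzᵢKᵢ − 1 = 0.2787 and g(1) = 1 − Σzᵢ/Kᵢ = -0.2880, so a root lies in (0, 1).
Newton iteration, β⁰ = 0.37:
  β = 0.3700: g = 0.11189, g' = -0.4099 → β = 0.6430
  β = 0.6430: g = -0.00652, g' = -0.4886 → β = 0.6296
  β = 0.6296: g = -0.00006, g' = -0.4797 → β = 0.6295
Converged at β = 0.6295.
Compositions from xᵢ = zᵢ/(1+β(Kᵢ−1)), yᵢ = Kᵢxᵢ:
  1: x = 0.2948, y = 0.5790
  2: x = 0.4313, y = 0.3528
  3: x = 0.2739, y = 0.0682

y_2 = 0.3528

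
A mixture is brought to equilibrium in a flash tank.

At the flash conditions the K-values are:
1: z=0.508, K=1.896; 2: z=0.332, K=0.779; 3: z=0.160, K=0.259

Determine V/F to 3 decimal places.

V/F = 0.596

Rachford–Rice: g(V/F) = Σ zᵢ(Kᵢ−1)/(1+V/F(Kᵢ−1)) = 0.
g(0) = ΣzᵢKᵢ − 1 = 0.263 and g(1) = 1 − Σzᵢ/Kᵢ = -0.312, so a root lies in (0, 1).
Newton–Raphson from V/F = 0.45:
  V/F = 0.450: g = 0.0650, g' = -0.425 → V/F = 0.603
  V/F = 0.603: g = -0.0035, g' = -0.481 → V/F = 0.596
Converged at V/F = 0.596.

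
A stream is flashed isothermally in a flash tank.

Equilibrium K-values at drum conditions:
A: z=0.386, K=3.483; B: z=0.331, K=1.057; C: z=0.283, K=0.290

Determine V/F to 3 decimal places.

Material balance + equilibrium reduce to Σ zᵢ(Kᵢ−1)/(1+V/F(Kᵢ−1)) = 0.
g(0) = ΣzᵢKᵢ − 1 = 0.776 and g(1) = 1 − Σzᵢ/Kᵢ = -0.400, so a root lies in (0, 1).
Newton–Raphson from V/F = 0.5:
  V/F = 0.500: g = 0.1344, g' = -0.818 → V/F = 0.664
Converged at V/F = 0.664.

V/F = 0.664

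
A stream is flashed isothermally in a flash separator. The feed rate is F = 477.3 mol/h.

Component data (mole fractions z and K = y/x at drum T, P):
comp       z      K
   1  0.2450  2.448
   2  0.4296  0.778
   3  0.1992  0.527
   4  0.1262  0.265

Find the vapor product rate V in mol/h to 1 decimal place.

V = 59.7 mol/h

Rachford–Rice: g(V/F) = Σ zᵢ(Kᵢ−1)/(1+V/F(Kᵢ−1)) = 0.
Check two-phase: ΣzᵢKᵢ = 1.0724 > 1 and Σzᵢ/Kᵢ = 1.5065 > 1, so g(0) = 0.0724 > 0 and g(1) = -0.5065 < 0.
Iterate (Newton) starting at V/F = 0.33:
  V/F = 0.3300: g = -0.09697, g' = -0.4413 → V/F = 0.1103
  V/F = 0.1103: g = 0.00781, g' = -0.5346 → V/F = 0.1249
  V/F = 0.1249: g = 0.00008, g' = -0.5238 → V/F = 0.1250
Converged at V/F = 0.1250.
Then V = V/F·F = 0.1250·477.3 = 59.7 mol/h and L = F − V = 417.6 mol/h.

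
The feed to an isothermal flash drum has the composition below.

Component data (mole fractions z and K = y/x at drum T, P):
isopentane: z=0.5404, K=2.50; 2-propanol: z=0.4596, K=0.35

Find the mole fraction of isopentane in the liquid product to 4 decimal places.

Rachford–Rice: g(β) = Σ zᵢ(Kᵢ−1)/(1+β(Kᵢ−1)) = 0.
g(0) = ΣzᵢKᵢ − 1 = 0.5119 and g(1) = 1 − Σzᵢ/Kᵢ = -0.5293, so a root lies in (0, 1).
Iterate (Newton) starting at β = 0.69:
  β = 0.6900: g = -0.14336, g' = -0.9320 → β = 0.5362
  β = 0.5362: g = -0.00929, g' = -0.8310 → β = 0.5250
Converged at β = 0.5250.
Compositions from xᵢ = zᵢ/(1+β(Kᵢ−1)), yᵢ = Kᵢxᵢ:
  isopentane: x = 0.3023, y = 0.7558
  2-propanol: x = 0.6977, y = 0.2442

x_isopentane = 0.3023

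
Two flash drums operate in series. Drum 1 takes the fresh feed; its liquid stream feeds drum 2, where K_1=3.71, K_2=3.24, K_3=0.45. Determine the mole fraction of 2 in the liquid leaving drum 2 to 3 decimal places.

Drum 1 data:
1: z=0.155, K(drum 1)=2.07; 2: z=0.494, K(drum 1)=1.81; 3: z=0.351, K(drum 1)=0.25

Drum 1:
Rachford–Rice: g(ψ₁) = Σ zᵢ(Kᵢ−1)/(1+ψ₁(Kᵢ−1)) = 0.
g(0) = ΣzᵢKᵢ − 1 = 0.303 and g(1) = 1 − Σzᵢ/Kᵢ = -0.752, so a root lies in (0, 1).
Iterate (Newton) starting at ψ₁ = 0.67:
  ψ₁ = 0.670: g = -0.1732, g' = -0.994 → ψ₁ = 0.496
  ψ₁ = 0.496: g = -0.0252, g' = -0.741 → ψ₁ = 0.462
  ψ₁ = 0.462: g = -0.0005, g' = -0.713 → ψ₁ = 0.461
Converged at ψ₁ = 0.461.
Drum-1 compositions:
  1: x = 0.104, y = 0.215
  2: x = 0.360, y = 0.651
  3: x = 0.537, y = 0.134
Drum-2 feed = drum-1 liquid: z₂ = (0.1038, 0.3597, 0.5365).
Drum 2:
Let ψ₂ = V/F and solve Σ zᵢ(Kᵢ−1)/(1+ψ₂(Kᵢ−1)) = 0.
Check two-phase: ΣzᵢKᵢ = 1.792 > 1 and Σzᵢ/Kᵢ = 1.331 > 1, so g(0) = 0.792 > 0 and g(1) = -0.331 < 0.
Newton iteration, ψ₂⁰ = 0.5:
  ψ₂ = 0.500: g = 0.0925, g' = -0.848 → ψ₂ = 0.609
  ψ₂ = 0.609: g = 0.0032, g' = -0.798 → ψ₂ = 0.613
Converged at ψ₂ = 0.613.
  1: x = 0.039, y = 0.145
  2: x = 0.152, y = 0.491
  3: x = 0.809, y = 0.364

x_2 (drum 2) = 0.152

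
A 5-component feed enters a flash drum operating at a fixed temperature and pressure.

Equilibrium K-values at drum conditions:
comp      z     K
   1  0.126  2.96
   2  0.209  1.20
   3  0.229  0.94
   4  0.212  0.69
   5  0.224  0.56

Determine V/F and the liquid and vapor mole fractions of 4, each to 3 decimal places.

Material balance + equilibrium reduce to Σ zᵢ(Kᵢ−1)/(1+V/F(Kᵢ−1)) = 0.
g(0) = ΣzᵢKᵢ − 1 = 0.111 and g(1) = 1 − Σzᵢ/Kᵢ = -0.168, so a root lies in (0, 1).
Newton iteration, V/F⁰ = 0.5:
  V/F = 0.500: g = -0.0556, g' = -0.231 → V/F = 0.259
  V/F = 0.259: g = 0.0067, g' = -0.300 → V/F = 0.282
Converged at V/F = 0.282.
Compositions from xᵢ = zᵢ/(1+V/F(Kᵢ−1)), yᵢ = Kᵢxᵢ:
  1: x = 0.081, y = 0.240
  2: x = 0.198, y = 0.237
  3: x = 0.233, y = 0.219
  4: x = 0.232, y = 0.160
  5: x = 0.256, y = 0.143

V/F = 0.282, x_4 = 0.232, y_4 = 0.160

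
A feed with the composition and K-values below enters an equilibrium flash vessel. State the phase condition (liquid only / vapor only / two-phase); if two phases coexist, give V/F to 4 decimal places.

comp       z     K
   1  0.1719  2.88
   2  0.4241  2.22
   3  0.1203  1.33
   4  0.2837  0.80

vapor only

ΣzᵢKᵢ = 1.8235; Σzᵢ/Kᵢ = 0.6958.
Since Σzᵢ/Kᵢ < 1 the mixture is above its dew point — single vapor phase.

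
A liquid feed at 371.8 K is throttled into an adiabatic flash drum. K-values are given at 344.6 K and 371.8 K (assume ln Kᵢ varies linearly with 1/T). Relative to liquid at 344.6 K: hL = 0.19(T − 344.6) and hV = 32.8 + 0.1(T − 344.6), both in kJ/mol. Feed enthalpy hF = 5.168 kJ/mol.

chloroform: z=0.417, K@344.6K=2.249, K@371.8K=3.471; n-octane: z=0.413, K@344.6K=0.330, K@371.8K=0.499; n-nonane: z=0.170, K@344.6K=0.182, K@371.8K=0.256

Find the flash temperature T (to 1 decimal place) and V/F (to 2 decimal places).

T = 346.3 K, V/F = 0.15

Adiabatic flash: solve Rachford–Rice at each trial T, then check hF = ψ·hV(T) + (1−ψ)·hL(T).
  T = 344.6 K: K = (2.249, 0.330, 0.182), RR gives ψ = 0.117, H_out = 3.853 kJ/mol
  T = 371.8 K: K = (3.471, 0.499, 0.256), RR gives ψ = 0.482, H_out = 19.807 kJ/mol
  T = 358.2 K: K = (2.817, 0.409, 0.217), RR gives ψ = 0.321, H_out = 12.707 kJ/mol
  T = 351.4 K: K = (2.523, 0.368, 0.199), RR gives ψ = 0.228, H_out = 8.626 kJ/mol
  T = 348.0 K: K = (2.383, 0.349, 0.190), RR gives ψ = 0.176, H_out = 6.350 kJ/mol
  T = 346.3 K: K = (2.315, 0.339, 0.186), RR gives ψ = 0.147, H_out = 5.133 kJ/mol
Linear interpolation between T = 346.3 (H_out = 5.133) and T = 348.0 (H_out = 6.350) on hF = 5.168 gives T ≈ 346.3 K, at which ψ = 0.15.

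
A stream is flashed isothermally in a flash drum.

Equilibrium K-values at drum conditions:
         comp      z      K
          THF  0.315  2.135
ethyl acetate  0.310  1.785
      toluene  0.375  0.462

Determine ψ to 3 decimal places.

Rachford–Rice: g(ψ) = Σ zᵢ(Kᵢ−1)/(1+ψ(Kᵢ−1)) = 0.
g(0) = ΣzᵢKᵢ − 1 = 0.399 and g(1) = 1 − Σzᵢ/Kᵢ = -0.133, so a root lies in (0, 1).
Iterate (Newton) starting at ψ = 0.5:
  ψ = 0.500: g = 0.1269, g' = -0.467 → ψ = 0.772
  ψ = 0.772: g = -0.0029, g' = -0.507 → ψ = 0.766
Converged at ψ = 0.766.

ψ = 0.766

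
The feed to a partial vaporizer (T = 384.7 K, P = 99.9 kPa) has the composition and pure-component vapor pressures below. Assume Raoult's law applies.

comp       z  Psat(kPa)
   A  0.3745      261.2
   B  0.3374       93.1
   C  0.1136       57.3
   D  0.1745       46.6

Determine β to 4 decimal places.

β = 0.8093

Raoult's law: Kᵢ = Pᵢˢᵃᵗ/P = Pᵢˢᵃᵗ/99.9.
  K_A = 261.2/99.9 = 2.614615, K_B = 93.1/99.9 = 0.931932, K_C = 57.3/99.9 = 0.573574, K_D = 46.6/99.9 = 0.466466
Material balance + equilibrium reduce to Σ zᵢ(Kᵢ−1)/(1+β(Kᵢ−1)) = 0.
g(0) = ΣzᵢKᵢ − 1 = 0.4402 and g(1) = 1 − Σzᵢ/Kᵢ = -0.0774, so a root lies in (0, 1).
Newton iteration, β⁰ = 0.5:
  β = 0.5000: g = 0.12225, g' = -0.4263 → β = 0.7868
  β = 0.7868: g = 0.00872, g' = -0.3855 → β = 0.8094
  β = 0.8094: g = -0.00002, g' = -0.3873 → β = 0.8093
Converged at β = 0.8093.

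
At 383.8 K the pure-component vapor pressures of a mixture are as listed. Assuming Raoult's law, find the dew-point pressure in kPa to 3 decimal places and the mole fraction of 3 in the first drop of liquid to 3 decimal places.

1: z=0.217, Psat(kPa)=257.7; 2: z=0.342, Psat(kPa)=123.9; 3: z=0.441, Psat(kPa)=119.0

At the dew point ψ → 1, so Σzᵢ/Kᵢ = 1 with Kᵢ = Pᵢˢᵃᵗ/P ⇒ 1/P = Σzᵢ/Pᵢˢᵃᵗ.
1/P = 0.217/257.7 + 0.342/123.9 + 0.441/119.0 = 0.007308 ⇒ P = 136.832 kPa
xᵢ = zᵢP/Pᵢˢᵃᵗ ⇒ x_3 = 0.441·136.832/119.0 = 0.507

Pdew = 136.832 kPa, x_3 = 0.507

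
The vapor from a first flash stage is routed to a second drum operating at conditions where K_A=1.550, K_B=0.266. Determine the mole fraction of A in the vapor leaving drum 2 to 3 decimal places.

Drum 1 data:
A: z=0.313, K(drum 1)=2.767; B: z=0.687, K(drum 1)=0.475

y_A (drum 2) = 0.886

Drum 1:
Rachford–Rice: g(ψ₁) = Σ zᵢ(Kᵢ−1)/(1+ψ₁(Kᵢ−1)) = 0.
g(0) = ΣzᵢKᵢ − 1 = 0.192 and g(1) = 1 − Σzᵢ/Kᵢ = -0.559, so a root lies in (0, 1).
Newton iteration, ψ₁⁰ = 0.5:
  ψ₁ = 0.500: g = -0.1954, g' = -0.624 → ψ₁ = 0.187
  ψ₁ = 0.187: g = 0.0160, g' = -0.785 → ψ₁ = 0.207
Converged at ψ₁ = 0.207.
Drum-1 compositions:
  A: x = 0.229, y = 0.634
  B: x = 0.771, y = 0.366
Drum-2 feed = drum-1 vapor: z₂ = (0.6338, 0.3662).
Drum 2:
Let ψ₂ = V/F and solve Σ zᵢ(Kᵢ−1)/(1+ψ₂(Kᵢ−1)) = 0.
Check two-phase: ΣzᵢKᵢ = 1.080 > 1 and Σzᵢ/Kᵢ = 1.786 > 1, so g(0) = 0.080 > 0 and g(1) = -0.786 < 0.
Binary case is linear: z₁(K₁−1)(1+ψ₂(K₂−1)) + z₂(K₂−1)(1+ψ₂(K₁−1)) = 0
⇒ ψ₂ = [z₁(K₁−1)+z₂(K₂−1)] / [−(K₁−1)(K₂−1)] = 0.0798/0.4037 = 0.198
  A: x = 0.572, y = 0.886
  B: x = 0.428, y = 0.114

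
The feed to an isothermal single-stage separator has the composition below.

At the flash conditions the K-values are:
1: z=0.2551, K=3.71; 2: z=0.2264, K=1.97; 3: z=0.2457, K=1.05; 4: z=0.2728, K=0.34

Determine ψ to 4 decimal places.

Material balance + equilibrium reduce to Σ zᵢ(Kᵢ−1)/(1+ψ(Kᵢ−1)) = 0.
Feasibility: ΣzᵢKᵢ = 1.7432, Σzᵢ/Kᵢ = 1.2200 — both > 1, two phases present.
Iterate (Newton) starting at ψ = 0.46:
  ψ = 0.4600: g = 0.21304, g' = -0.7187 → ψ = 0.7564
  ψ = 0.7564: g = 0.00561, g' = -0.7467 → ψ = 0.7640
  ψ = 0.7640: g = -0.00002, g' = -0.7530 → ψ = 0.7639
Converged at ψ = 0.7639.

ψ = 0.7639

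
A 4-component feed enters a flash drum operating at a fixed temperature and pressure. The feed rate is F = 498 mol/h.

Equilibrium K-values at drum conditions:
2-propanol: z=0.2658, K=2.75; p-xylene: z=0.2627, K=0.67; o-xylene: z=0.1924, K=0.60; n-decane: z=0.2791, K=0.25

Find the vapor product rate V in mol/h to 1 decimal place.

Rachford–Rice: g(ψ) = Σ zᵢ(Kᵢ−1)/(1+ψ(Kᵢ−1)) = 0.
Check two-phase: ΣzᵢKᵢ = 1.0922 > 1 and Σzᵢ/Kᵢ = 1.9258 > 1, so g(0) = 0.0922 > 0 and g(1) = -0.9258 < 0.
Iterate (Newton) starting at ψ = 0.5:
  ψ = 0.5000: g = -0.28686, g' = -0.7226 → ψ = 0.1030
  ψ = 0.1030: g = -0.00275, g' = -0.8329 → ψ = 0.0997
Converged at ψ = 0.0997.
Then V = ψ·F = 0.0997·498 = 49.7 mol/h and L = F − V = 448.3 mol/h.

V = 49.7 mol/h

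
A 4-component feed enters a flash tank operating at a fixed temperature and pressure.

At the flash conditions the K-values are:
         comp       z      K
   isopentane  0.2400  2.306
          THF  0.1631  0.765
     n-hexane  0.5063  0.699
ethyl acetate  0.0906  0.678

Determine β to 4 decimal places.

Iterate (Newton) starting at β = 0.5:
  β = 0.5000: g = -0.06798, g' = -0.2383 → β = 0.2147
  β = 0.2147: g = 0.01016, g' = -0.3229 → β = 0.2462
  β = 0.2462: g = 0.00022, g' = -0.3091 → β = 0.2469
Converged at β = 0.2469.

β = 0.2469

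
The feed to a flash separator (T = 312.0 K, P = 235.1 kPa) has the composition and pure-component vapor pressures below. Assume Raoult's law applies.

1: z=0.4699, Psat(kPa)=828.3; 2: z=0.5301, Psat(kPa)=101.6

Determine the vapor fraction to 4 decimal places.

Raoult's law: Kᵢ = Pᵢˢᵃᵗ/P = Pᵢˢᵃᵗ/235.1.
  K_1 = 828.3/235.1 = 3.523182, K_2 = 101.6/235.1 = 0.432157
Let ψ = V/F and solve Σ zᵢ(Kᵢ−1)/(1+ψ(Kᵢ−1)) = 0.
Check two-phase: ΣzᵢKᵢ = 1.8846 > 1 and Σzᵢ/Kᵢ = 1.3600 > 1, so g(0) = 0.8846 > 0 and g(1) = -0.3600 < 0.
Binary case is linear: z₁(K₁−1)(1+ψ(K₂−1)) + z₂(K₂−1)(1+ψ(K₁−1)) = 0
⇒ ψ = [z₁(K₁−1)+z₂(K₂−1)] / [−(K₁−1)(K₂−1)] = 0.88463/1.43277 = 0.6174

ψ = 0.6174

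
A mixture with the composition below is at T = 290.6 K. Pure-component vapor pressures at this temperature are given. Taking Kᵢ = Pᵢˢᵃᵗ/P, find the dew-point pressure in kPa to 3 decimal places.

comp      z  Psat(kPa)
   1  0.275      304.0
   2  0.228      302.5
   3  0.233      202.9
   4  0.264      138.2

Pdew = 212.001 kPa

At the dew point ψ → 1, so Σzᵢ/Kᵢ = 1 with Kᵢ = Pᵢˢᵃᵗ/P ⇒ 1/P = Σzᵢ/Pᵢˢᵃᵗ.
1/P = 0.275/304.0 + 0.228/302.5 + 0.233/202.9 + 0.264/138.2 = 0.004717 ⇒ P = 212.001 kPa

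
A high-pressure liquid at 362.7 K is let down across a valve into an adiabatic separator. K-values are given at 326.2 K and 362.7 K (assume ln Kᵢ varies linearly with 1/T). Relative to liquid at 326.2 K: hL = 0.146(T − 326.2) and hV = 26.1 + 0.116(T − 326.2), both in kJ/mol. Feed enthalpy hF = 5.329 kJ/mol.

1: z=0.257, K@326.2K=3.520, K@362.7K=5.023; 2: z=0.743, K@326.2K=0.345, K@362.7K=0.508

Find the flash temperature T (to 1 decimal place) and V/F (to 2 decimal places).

T = 335.0 K, V/F = 0.16

Adiabatic flash: solve Rachford–Rice at each trial T, then check hF = ψ·hV(T) + (1−ψ)·hL(T).
  T = 326.2 K: K = (3.520, 0.345), RR gives ψ = 0.098, H_out = 2.545 kJ/mol
  T = 362.7 K: K = (5.023, 0.508), RR gives ψ = 0.338, H_out = 13.772 kJ/mol
  T = 344.4 K: K = (4.243, 0.423), RR gives ψ = 0.216, H_out = 8.178 kJ/mol
  T = 335.3 K: K = (3.874, 0.383), RR gives ψ = 0.158, H_out = 5.409 kJ/mol
  T = 330.8 K: K = (3.697, 0.364), RR gives ψ = 0.129, H_out = 4.010 kJ/mol
  T = 333.1 K: K = (3.787, 0.374), RR gives ψ = 0.144, H_out = 4.729 kJ/mol
Linear interpolation between T = 333.1 (H_out = 4.729) and T = 335.3 (H_out = 5.409) on hF = 5.329 gives T ≈ 335.0 K, at which ψ = 0.16.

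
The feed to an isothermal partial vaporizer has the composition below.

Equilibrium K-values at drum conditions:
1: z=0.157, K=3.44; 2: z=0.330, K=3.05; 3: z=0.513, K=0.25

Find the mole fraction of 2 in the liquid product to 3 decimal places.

x_2 = 0.179

Let β = V/F and solve Σ zᵢ(Kᵢ−1)/(1+β(Kᵢ−1)) = 0.
Check two-phase: ΣzᵢKᵢ = 1.675 > 1 and Σzᵢ/Kᵢ = 2.206 > 1, so g(0) = 0.675 > 0 and g(1) = -1.206 < 0.
Iterate (Newton) starting at β = 0.5:
  β = 0.500: g = -0.1090, g' = -1.267 → β = 0.414
  β = 0.414: g = -0.0015, g' = -1.244 → β = 0.413
Converged at β = 0.413.
Compositions from xᵢ = zᵢ/(1+β(Kᵢ−1)), yᵢ = Kᵢxᵢ:
  1: x = 0.078, y = 0.269
  2: x = 0.179, y = 0.545
  3: x = 0.743, y = 0.186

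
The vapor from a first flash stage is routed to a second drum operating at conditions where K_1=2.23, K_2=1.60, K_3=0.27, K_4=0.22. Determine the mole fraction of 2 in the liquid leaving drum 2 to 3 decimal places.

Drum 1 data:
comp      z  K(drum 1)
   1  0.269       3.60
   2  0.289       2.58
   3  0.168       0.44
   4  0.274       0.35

x_2 (drum 2) = 0.264

Drum 1:
Newton iteration, ψ₁⁰ = 0.46:
  ψ₁ = 0.460: g = 0.2021, g' = -0.950 → ψ₁ = 0.673
  ψ₁ = 0.673: g = 0.0083, g' = -0.911 → ψ₁ = 0.682
Converged at ψ₁ = 0.682.
Drum-1 compositions:
  1: x = 0.097, y = 0.349
  2: x = 0.139, y = 0.359
  3: x = 0.272, y = 0.120
  4: x = 0.492, y = 0.172
Drum-2 feed = drum-1 vapor: z₂ = (0.3493, 0.3589, 0.1196, 0.1722).
Drum 2:
Let ψ₂ = V/F and solve Σ zᵢ(Kᵢ−1)/(1+ψ₂(Kᵢ−1)) = 0.
g(0) = ΣzᵢKᵢ − 1 = 0.423 and g(1) = 1 − Σzᵢ/Kᵢ = -0.607, so a root lies in (0, 1).
Newton–Raphson from ψ₂ = 0.55:
  ψ₂ = 0.550: g = 0.0370, g' = -0.760 → ψ₂ = 0.599
  ψ₂ = 0.599: g = -0.0013, g' = -0.815 → ψ₂ = 0.597
Converged at ψ₂ = 0.597.
  1: x = 0.201, y = 0.449
  2: x = 0.264, y = 0.423
  3: x = 0.212, y = 0.057
  4: x = 0.322, y = 0.071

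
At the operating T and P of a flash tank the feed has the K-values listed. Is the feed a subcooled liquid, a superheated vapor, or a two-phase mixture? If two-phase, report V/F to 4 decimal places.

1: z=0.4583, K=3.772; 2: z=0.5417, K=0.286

ΣzᵢKᵢ = 1.8836; Σzᵢ/Kᵢ = 2.0156.
Both exceed 1, so a two-phase solution exists.
Binary case is linear: z₁(K₁−1)(1+ψ(K₂−1)) + z₂(K₂−1)(1+ψ(K₁−1)) = 0
⇒ ψ = [z₁(K₁−1)+z₂(K₂−1)] / [−(K₁−1)(K₂−1)] = 0.88363/1.97921 = 0.4465

two-phase, V/F = 0.4465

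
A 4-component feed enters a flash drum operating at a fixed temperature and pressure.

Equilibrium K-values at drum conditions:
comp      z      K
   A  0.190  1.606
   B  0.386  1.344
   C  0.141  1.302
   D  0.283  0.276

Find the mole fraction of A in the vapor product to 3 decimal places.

y_A = 0.260

Rachford–Rice: g(ψ) = Σ zᵢ(Kᵢ−1)/(1+ψ(Kᵢ−1)) = 0.
Check two-phase: ΣzᵢKᵢ = 1.086 > 1 and Σzᵢ/Kᵢ = 1.539 > 1, so g(0) = 0.086 > 0 and g(1) = -0.539 < 0.
Newton iteration, ψ⁰ = 0.5:
  ψ = 0.500: g = -0.0825, g' = -0.448 → ψ = 0.316
  ψ = 0.316: g = -0.0104, g' = -0.346 → ψ = 0.286
  ψ = 0.286: g = -0.0002, g' = -0.335 → ψ = 0.285
Converged at ψ = 0.285.
Compositions from xᵢ = zᵢ/(1+ψ(Kᵢ−1)), yᵢ = Kᵢxᵢ:
  A: x = 0.162, y = 0.260
  B: x = 0.351, y = 0.472
  C: x = 0.130, y = 0.169
  D: x = 0.357, y = 0.098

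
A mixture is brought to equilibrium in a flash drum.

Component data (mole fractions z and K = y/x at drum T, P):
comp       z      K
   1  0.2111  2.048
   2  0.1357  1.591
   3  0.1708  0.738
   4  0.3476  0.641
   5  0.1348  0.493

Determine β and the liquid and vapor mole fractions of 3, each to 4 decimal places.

Rachford–Rice: g(β) = Σ zᵢ(Kᵢ−1)/(1+β(Kᵢ−1)) = 0.
Feasibility: ΣzᵢKᵢ = 1.0635, Σzᵢ/Kᵢ = 1.2355 — both > 1, two phases present.
Newton–Raphson from β = 0.48:
  β = 0.4800: g = -0.08262, g' = -0.2727 → β = 0.1770
  β = 0.1770: g = 0.00396, g' = -0.3096 → β = 0.1898
Converged at β = 0.1898.
Compositions from xᵢ = zᵢ/(1+β(Kᵢ−1)), yᵢ = Kᵢxᵢ:
  1: x = 0.1761, y = 0.3606
  2: x = 0.1220, y = 0.1941
  3: x = 0.1797, y = 0.1326
  4: x = 0.3730, y = 0.2391
  5: x = 0.1492, y = 0.0735

β = 0.1898, x_3 = 0.1797, y_3 = 0.1326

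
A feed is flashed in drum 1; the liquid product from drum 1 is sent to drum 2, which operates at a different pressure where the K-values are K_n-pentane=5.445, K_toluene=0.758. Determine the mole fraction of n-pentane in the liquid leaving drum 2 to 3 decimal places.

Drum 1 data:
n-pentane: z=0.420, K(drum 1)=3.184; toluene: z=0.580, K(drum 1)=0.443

Drum 1:
Rachford–Rice: g(ψ₁) = Σ zᵢ(Kᵢ−1)/(1+ψ₁(Kᵢ−1)) = 0.
g(0) = ΣzᵢKᵢ − 1 = 0.594 and g(1) = 1 − Σzᵢ/Kᵢ = -0.441, so a root lies in (0, 1).
Newton–Raphson from ψ₁ = 0.5:
  ψ₁ = 0.500: g = -0.0093, g' = -0.803 → ψ₁ = 0.488
Converged at ψ₁ = 0.488.
Drum-1 compositions:
  n-pentane: x = 0.203, y = 0.647
  toluene: x = 0.797, y = 0.353
Drum-2 feed = drum-1 liquid: z₂ = (0.2032, 0.7968).
Drum 2:
Rachford–Rice: g(ψ₂) = Σ zᵢ(Kᵢ−1)/(1+ψ₂(Kᵢ−1)) = 0.
g(0) = ΣzᵢKᵢ − 1 = 0.710 and g(1) = 1 − Σzᵢ/Kᵢ = -0.088, so a root lies in (0, 1).
Binary case is linear: z₁(K₁−1)(1+ψ₂(K₂−1)) + z₂(K₂−1)(1+ψ₂(K₁−1)) = 0
⇒ ψ₂ = [z₁(K₁−1)+z₂(K₂−1)] / [−(K₁−1)(K₂−1)] = 0.7104/1.0757 = 0.660
  n-pentane: x = 0.052, y = 0.281
  toluene: x = 0.948, y = 0.719

x_n-pentane (drum 2) = 0.052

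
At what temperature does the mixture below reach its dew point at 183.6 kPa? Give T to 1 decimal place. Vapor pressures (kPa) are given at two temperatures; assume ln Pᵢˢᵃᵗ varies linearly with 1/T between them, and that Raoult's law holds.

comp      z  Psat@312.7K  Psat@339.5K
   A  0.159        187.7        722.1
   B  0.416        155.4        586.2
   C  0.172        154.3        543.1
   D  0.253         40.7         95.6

T = 330.1 K

Dew-point temperature: Σzᵢ·P/Pᵢˢᵃᵗ(T) = 1. Interpolate ln Pᵢˢᵃᵗ = aᵢ + bᵢ/T.
  T = 312.7 K: ΣzᵢP/Pᵢˢᵃᵗ = 1.9930
  T = 339.5 K: ΣzᵢP/Pᵢˢᵃᵗ = 0.7148
  T = 326.1 K: ΣzᵢP/Pᵢˢᵃᵗ = 1.1614
  T = 332.8 K: ΣzᵢP/Pᵢˢᵃᵗ = 0.9054
  T = 329.5 K: ΣzᵢP/Pᵢˢᵃᵗ = 1.0219
  T = 331.1 K: ΣzᵢP/Pᵢˢᵃᵗ = 0.9633
Interpolating between 329.5 K and 331.1 K gives T ≈ 330.1 K.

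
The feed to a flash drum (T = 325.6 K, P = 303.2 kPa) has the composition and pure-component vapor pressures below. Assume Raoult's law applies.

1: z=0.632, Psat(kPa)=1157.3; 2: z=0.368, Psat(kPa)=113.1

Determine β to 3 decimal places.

Raoult's law: Kᵢ = Pᵢˢᵃᵗ/P = Pᵢˢᵃᵗ/303.2.
  K_1 = 1157.3/303.2 = 3.81695, K_2 = 113.1/303.2 = 0.37302
Rachford–Rice: g(β) = Σ zᵢ(Kᵢ−1)/(1+β(Kᵢ−1)) = 0.
Feasibility: ΣzᵢKᵢ = 2.550, Σzᵢ/Kᵢ = 1.152 — both > 1, two phases present.
Iterate (Newton) starting at β = 0.5:
  β = 0.500: g = 0.4031, g' = -1.171 → β = 0.844
  β = 0.844: g = 0.0370, g' = -1.092 → β = 0.878
  β = 0.878: g = -0.0006, g' = -1.132 → β = 0.877
Converged at β = 0.877.

β = 0.877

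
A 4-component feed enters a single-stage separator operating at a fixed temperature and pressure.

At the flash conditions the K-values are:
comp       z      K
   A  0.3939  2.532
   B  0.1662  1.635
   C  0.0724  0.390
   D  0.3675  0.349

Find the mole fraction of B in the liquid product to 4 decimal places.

Rachford–Rice: g(V/F) = Σ zᵢ(Kᵢ−1)/(1+V/F(Kᵢ−1)) = 0.
Feasibility: ΣzᵢKᵢ = 1.4256, Σzᵢ/Kᵢ = 1.4959 — both > 1, two phases present.
Iterate (Newton) starting at V/F = 0.5:
  V/F = 0.5000: g = 0.00357, g' = -0.7331 → V/F = 0.5049
Converged at V/F = 0.5049.
Compositions from xᵢ = zᵢ/(1+V/F(Kᵢ−1)), yᵢ = Kᵢxᵢ:
  A: x = 0.2221, y = 0.5624
  B: x = 0.1259, y = 0.2058
  C: x = 0.1046, y = 0.0408
  D: x = 0.5474, y = 0.1910

x_B = 0.1259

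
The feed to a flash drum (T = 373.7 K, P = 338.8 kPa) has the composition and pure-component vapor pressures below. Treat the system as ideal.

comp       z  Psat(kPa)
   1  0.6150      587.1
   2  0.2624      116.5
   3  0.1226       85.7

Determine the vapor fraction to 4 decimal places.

ψ = 0.3712

Raoult's law: Kᵢ = Pᵢˢᵃᵗ/P = Pᵢˢᵃᵗ/338.8.
  K_1 = 587.1/338.8 = 1.732881, K_2 = 116.5/338.8 = 0.343861, K_3 = 85.7/338.8 = 0.252952
Material balance + equilibrium reduce to Σ zᵢ(Kᵢ−1)/(1+ψ(Kᵢ−1)) = 0.
g(0) = ΣzᵢKᵢ − 1 = 0.1870 and g(1) = 1 − Σzᵢ/Kᵢ = -0.6027, so a root lies in (0, 1).
Newton iteration, ψ⁰ = 0.5:
  ψ = 0.5000: g = -0.07258, g' = -0.6015 → ψ = 0.3793
  ψ = 0.3793: g = -0.00435, g' = -0.5357 → ψ = 0.3712
Converged at ψ = 0.3712.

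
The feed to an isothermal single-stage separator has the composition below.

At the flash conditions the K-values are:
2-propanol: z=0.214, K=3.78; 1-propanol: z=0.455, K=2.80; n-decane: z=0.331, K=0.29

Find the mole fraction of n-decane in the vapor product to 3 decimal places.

Material balance + equilibrium reduce to Σ zᵢ(Kᵢ−1)/(1+ψ(Kᵢ−1)) = 0.
Check two-phase: ΣzᵢKᵢ = 2.179 > 1 and Σzᵢ/Kᵢ = 1.360 > 1, so g(0) = 1.179 > 0 and g(1) = -0.360 < 0.
Iterate (Newton) starting at ψ = 0.32:
  ψ = 0.320: g = 0.5304, g' = -1.336 → ψ = 0.717
  ψ = 0.717: g = 0.0776, g' = -1.158 → ψ = 0.784
  ψ = 0.784: g = -0.0033, g' = -1.266 → ψ = 0.781
Converged at ψ = 0.781.
Compositions from xᵢ = zᵢ/(1+ψ(Kᵢ−1)), yᵢ = Kᵢxᵢ:
  2-propanol: x = 0.067, y = 0.255
  1-propanol: x = 0.189, y = 0.529
  n-decane: x = 0.743, y = 0.216

y_n-decane = 0.216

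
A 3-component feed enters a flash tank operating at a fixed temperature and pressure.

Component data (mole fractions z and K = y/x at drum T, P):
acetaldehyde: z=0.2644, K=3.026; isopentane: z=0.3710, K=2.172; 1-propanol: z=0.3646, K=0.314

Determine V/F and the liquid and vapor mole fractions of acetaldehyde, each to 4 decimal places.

V/F = 0.6784, x_acetaldehyde = 0.1114, y_acetaldehyde = 0.3370

Material balance + equilibrium reduce to Σ zᵢ(Kᵢ−1)/(1+V/F(Kᵢ−1)) = 0.
Check two-phase: ΣzᵢKᵢ = 1.7204 > 1 and Σzᵢ/Kᵢ = 1.4193 > 1, so g(0) = 0.7204 > 0 and g(1) = -0.4193 < 0.
Newton iteration, V/F⁰ = 0.5:
  V/F = 0.5000: g = 0.15957, g' = -0.8679 → V/F = 0.6839
  V/F = 0.6839: g = -0.00522, g' = -0.9565 → V/F = 0.6784
Converged at V/F = 0.6784.
Compositions from xᵢ = zᵢ/(1+V/F(Kᵢ−1)), yᵢ = Kᵢxᵢ:
  acetaldehyde: x = 0.1114, y = 0.3370
  isopentane: x = 0.2067, y = 0.4489
  1-propanol: x = 0.6820, y = 0.2141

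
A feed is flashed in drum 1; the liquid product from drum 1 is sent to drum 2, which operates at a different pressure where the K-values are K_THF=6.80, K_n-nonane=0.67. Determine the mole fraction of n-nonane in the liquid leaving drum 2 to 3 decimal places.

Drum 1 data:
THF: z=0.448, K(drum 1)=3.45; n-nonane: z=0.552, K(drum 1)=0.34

Drum 1:
Let ψ₁ = V/F and solve Σ zᵢ(Kᵢ−1)/(1+ψ₁(Kᵢ−1)) = 0.
g(0) = ΣzᵢKᵢ − 1 = 0.733 and g(1) = 1 − Σzᵢ/Kᵢ = -0.753, so a root lies in (0, 1).
Newton–Raphson from ψ₁ = 0.5:
  ψ₁ = 0.500: g = -0.0505, g' = -1.079 → ψ₁ = 0.453
Converged at ψ₁ = 0.453.
Drum-1 compositions:
  THF: x = 0.212, y = 0.732
  n-nonane: x = 0.788, y = 0.268
Drum-2 feed = drum-1 liquid: z₂ = (0.2122, 0.7878).
Drum 2:
Let ψ₂ = V/F and solve Σ zᵢ(Kᵢ−1)/(1+ψ₂(Kᵢ−1)) = 0.
g(0) = ΣzᵢKᵢ − 1 = 0.971 and g(1) = 1 − Σzᵢ/Kᵢ = -0.207, so a root lies in (0, 1).
Binary case is linear: z₁(K₁−1)(1+ψ₂(K₂−1)) + z₂(K₂−1)(1+ψ₂(K₁−1)) = 0
⇒ ψ₂ = [z₁(K₁−1)+z₂(K₂−1)] / [−(K₁−1)(K₂−1)] = 0.9709/1.9140 = 0.507
  THF: x = 0.054, y = 0.366
  n-nonane: x = 0.946, y = 0.634

x_n-nonane (drum 2) = 0.946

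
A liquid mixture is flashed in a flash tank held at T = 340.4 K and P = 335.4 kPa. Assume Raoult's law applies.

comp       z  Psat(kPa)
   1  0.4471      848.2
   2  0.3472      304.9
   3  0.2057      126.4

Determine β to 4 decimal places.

Raoult's law: Kᵢ = Pᵢˢᵃᵗ/P = Pᵢˢᵃᵗ/335.4.
  K_1 = 848.2/335.4 = 2.528921, K_2 = 304.9/335.4 = 0.909064, K_3 = 126.4/335.4 = 0.376863
Let β = V/F and solve Σ zᵢ(Kᵢ−1)/(1+β(Kᵢ−1)) = 0.
g(0) = ΣzᵢKᵢ − 1 = 0.5238 and g(1) = 1 − Σzᵢ/Kᵢ = -0.1045, so a root lies in (0, 1).
Newton iteration, β⁰ = 0.5:
  β = 0.5000: g = 0.16815, g' = -0.5074 → β = 0.8314
  β = 0.8314: g = 0.00085, g' = -0.5499 → β = 0.8330
Converged at β = 0.8330.

β = 0.8330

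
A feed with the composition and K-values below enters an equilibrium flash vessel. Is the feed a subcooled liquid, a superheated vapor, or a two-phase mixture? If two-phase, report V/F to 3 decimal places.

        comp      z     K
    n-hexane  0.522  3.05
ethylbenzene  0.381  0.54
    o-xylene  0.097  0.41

ΣzᵢKᵢ = 1.838; Σzᵢ/Kᵢ = 1.113.
Both exceed 1, so a two-phase solution exists.
Material balance + equilibrium reduce to Σ zᵢ(Kᵢ−1)/(1+ψ(Kᵢ−1)) = 0.
Newton–Raphson from ψ = 0.49:
  ψ = 0.490: g = 0.2271, g' = -0.747 → ψ = 0.794
  ψ = 0.794: g = 0.0235, g' = -0.637 → ψ = 0.831
Converged at ψ = 0.831.

two-phase, V/F = 0.831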